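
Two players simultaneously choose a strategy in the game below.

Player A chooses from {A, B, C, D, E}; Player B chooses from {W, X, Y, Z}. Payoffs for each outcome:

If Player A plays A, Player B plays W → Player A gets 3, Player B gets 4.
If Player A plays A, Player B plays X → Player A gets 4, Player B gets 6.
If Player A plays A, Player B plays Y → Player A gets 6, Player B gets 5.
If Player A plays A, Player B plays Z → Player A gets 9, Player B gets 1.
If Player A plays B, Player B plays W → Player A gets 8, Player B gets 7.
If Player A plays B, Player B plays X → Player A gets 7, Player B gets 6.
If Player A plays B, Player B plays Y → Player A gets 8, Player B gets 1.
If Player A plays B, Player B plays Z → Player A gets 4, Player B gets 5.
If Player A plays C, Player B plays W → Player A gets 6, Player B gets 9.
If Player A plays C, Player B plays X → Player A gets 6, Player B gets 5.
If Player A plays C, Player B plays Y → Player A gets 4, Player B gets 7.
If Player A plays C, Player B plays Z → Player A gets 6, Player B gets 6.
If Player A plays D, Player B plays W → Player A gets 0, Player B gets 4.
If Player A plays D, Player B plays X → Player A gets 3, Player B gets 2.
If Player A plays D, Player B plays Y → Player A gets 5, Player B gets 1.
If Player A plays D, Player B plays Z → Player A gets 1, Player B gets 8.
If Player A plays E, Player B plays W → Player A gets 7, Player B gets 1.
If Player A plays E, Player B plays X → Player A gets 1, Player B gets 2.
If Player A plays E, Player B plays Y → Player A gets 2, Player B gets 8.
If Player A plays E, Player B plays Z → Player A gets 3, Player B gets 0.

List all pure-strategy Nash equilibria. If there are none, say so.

(A, W): Player A can switch to B (3 → 8). Not NE.
(A, X): Player A can switch to B (4 → 7). Not NE.
(A, Y): Player A can switch to B (6 → 8). Not NE.
(A, Z): Player B can switch to W (1 → 4). Not NE.
(B, W): Player A gets 8, best alternative 7; Player B gets 7, best alternative 6. No profitable deviation — NE.
(B, X): Player B can switch to W (6 → 7). Not NE.
(B, Y): Player B can switch to W (1 → 7). Not NE.
(B, Z): Player A can switch to A (4 → 9). Not NE.
(C, W): Player A can switch to B (6 → 8). Not NE.
(C, X): Player A can switch to B (6 → 7). Not NE.
(C, Y): Player A can switch to A (4 → 6). Not NE.
(C, Z): Player A can switch to A (6 → 9). Not NE.
(D, W): Player A can switch to A (0 → 3). Not NE.
(The remaining 7 profiles each have a profitable deviation by the same check.)

(B, W)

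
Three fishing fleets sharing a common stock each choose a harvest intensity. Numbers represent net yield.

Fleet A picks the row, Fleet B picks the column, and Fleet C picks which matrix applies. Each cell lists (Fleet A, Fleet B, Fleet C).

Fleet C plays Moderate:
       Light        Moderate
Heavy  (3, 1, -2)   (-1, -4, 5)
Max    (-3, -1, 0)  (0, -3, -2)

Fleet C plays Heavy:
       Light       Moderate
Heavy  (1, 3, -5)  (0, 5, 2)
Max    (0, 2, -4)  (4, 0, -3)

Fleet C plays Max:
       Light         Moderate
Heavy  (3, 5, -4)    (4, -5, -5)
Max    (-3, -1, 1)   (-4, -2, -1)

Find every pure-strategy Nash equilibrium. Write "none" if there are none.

(Heavy, Light, Moderate)

For each player, find the best response to each opponent profile; mutual best responses are the pure NE.
Fleet A against (Light, Moderate): payoffs 3, -3 → best response Heavy.
Fleet A against (Light, Heavy): payoffs 1, 0 → best response Heavy.
Fleet A against (Light, Max): payoffs 3, -3 → best response Heavy.
Fleet A against (Moderate, Moderate): payoffs -1, 0 → best response Max.
Fleet A against (Moderate, Heavy): payoffs 0, 4 → best response Max.
Fleet A against (Moderate, Max): payoffs 4, -4 → best response Heavy.
Fleet B against (Heavy, Moderate): payoffs 1, -4 → best response Light.
Fleet B against (Heavy, Heavy): payoffs 3, 5 → best response Moderate.
Fleet B against (Heavy, Max): payoffs 5, -5 → best response Light.
Fleet B against (Max, Moderate): payoffs -1, -3 → best response Light.
Fleet B against (Max, Heavy): payoffs 2, 0 → best response Light.
Fleet B against (Max, Max): payoffs -1, -2 → best response Light.
Fleet C against (Heavy, Light): payoffs -2, -5, -4 → best response Moderate.
Fleet C against (Heavy, Moderate): payoffs 5, 2, -5 → best response Moderate.
Fleet C against (Max, Light): payoffs 0, -4, 1 → best response Max.
Fleet C against (Max, Moderate): payoffs -2, -3, -1 → best response Max.
Mutual best responses: (Heavy, Light, Moderate).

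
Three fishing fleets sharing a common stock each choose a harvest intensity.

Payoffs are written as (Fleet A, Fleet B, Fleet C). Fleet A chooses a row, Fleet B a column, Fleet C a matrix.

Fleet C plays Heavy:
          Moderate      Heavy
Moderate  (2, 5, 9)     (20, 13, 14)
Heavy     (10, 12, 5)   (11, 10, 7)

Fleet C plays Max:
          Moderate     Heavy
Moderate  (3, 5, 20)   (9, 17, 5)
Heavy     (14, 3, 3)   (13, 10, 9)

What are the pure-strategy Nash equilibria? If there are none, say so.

Pure-strategy Nash equilibria: (Moderate, Heavy, Heavy) and (Heavy, Moderate, Heavy) and (Heavy, Heavy, Max)

For each strategy profile, look for a profitable unilateral deviation.
(Moderate, Moderate, Heavy): Fleet A can switch to Heavy (2 → 10). Not NE.
(Moderate, Moderate, Max): Fleet A can switch to Heavy (3 → 14). Not NE.
(Moderate, Heavy, Heavy): Fleet A gets 20, best alternative 11; Fleet B gets 13, best alternative 5; Fleet C gets 14, best alternative 5. No profitable deviation — NE.
(Moderate, Heavy, Max): Fleet A can switch to Heavy (9 → 13). Not NE.
(Heavy, Moderate, Heavy): Fleet A gets 10, best alternative 2; Fleet B gets 12, best alternative 10; Fleet C gets 5, best alternative 3. No profitable deviation — NE.
(Heavy, Moderate, Max): Fleet B can switch to Heavy (3 → 10). Not NE.
(Heavy, Heavy, Heavy): Fleet A can switch to Moderate (11 → 20). Not NE.
(Heavy, Heavy, Max): Fleet A gets 13, best alternative 9; Fleet B gets 10, best alternative 3; Fleet C gets 9, best alternative 7. No profitable deviation — NE.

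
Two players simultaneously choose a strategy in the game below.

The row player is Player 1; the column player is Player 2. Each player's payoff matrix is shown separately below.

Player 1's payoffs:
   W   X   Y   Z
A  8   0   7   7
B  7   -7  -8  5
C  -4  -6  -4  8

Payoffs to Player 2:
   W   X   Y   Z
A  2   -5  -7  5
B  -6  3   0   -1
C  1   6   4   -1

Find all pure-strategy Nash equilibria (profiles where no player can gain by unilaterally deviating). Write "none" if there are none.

Check each profile: it is a Nash equilibrium iff no player can strictly gain by switching unilaterally.
(A, W): Player 2 can switch to Z (2 → 5). Not NE.
(A, X): Player 2 can switch to W (-5 → 2). Not NE.
(A, Y): Player 2 can switch to W (-7 → 2). Not NE.
(A, Z): Player 1 can switch to C (7 → 8). Not NE.
(B, W): Player 1 can switch to A (7 → 8). Not NE.
(B, X): Player 1 can switch to A (-7 → 0). Not NE.
(B, Y): Player 1 can switch to A (-8 → 7). Not NE.
(B, Z): Player 1 can switch to A (5 → 7). Not NE.
(C, W): Player 1 can switch to A (-4 → 8). Not NE.
(C, X): Player 1 can switch to A (-6 → 0). Not NE.
(C, Y): Player 1 can switch to A (-4 → 7). Not NE.
(C, Z): Player 2 can switch to W (-1 → 1). Not NE.

This game has no pure Nash equilibrium.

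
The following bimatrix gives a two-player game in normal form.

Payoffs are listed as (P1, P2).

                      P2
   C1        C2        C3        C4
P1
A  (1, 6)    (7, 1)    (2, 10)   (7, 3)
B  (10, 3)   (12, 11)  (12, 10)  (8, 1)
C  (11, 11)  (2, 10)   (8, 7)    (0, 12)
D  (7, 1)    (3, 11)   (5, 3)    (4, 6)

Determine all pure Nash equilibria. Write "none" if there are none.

(B, C2)

For each player, find the best response to each opponent profile; mutual best responses are the pure NE.
P1 against C1: payoffs 1, 10, 11, 7 → best response C.
P1 against C2: payoffs 7, 12, 2, 3 → best response B.
P1 against C3: payoffs 2, 12, 8, 5 → best response B.
P1 against C4: payoffs 7, 8, 0, 4 → best response B.
P2 against A: payoffs 6, 1, 10, 3 → best response C3.
P2 against B: payoffs 3, 11, 10, 1 → best response C2.
P2 against C: payoffs 11, 10, 7, 12 → best response C4.
P2 against D: payoffs 1, 11, 3, 6 → best response C2.
Mutual best responses: (B, C2).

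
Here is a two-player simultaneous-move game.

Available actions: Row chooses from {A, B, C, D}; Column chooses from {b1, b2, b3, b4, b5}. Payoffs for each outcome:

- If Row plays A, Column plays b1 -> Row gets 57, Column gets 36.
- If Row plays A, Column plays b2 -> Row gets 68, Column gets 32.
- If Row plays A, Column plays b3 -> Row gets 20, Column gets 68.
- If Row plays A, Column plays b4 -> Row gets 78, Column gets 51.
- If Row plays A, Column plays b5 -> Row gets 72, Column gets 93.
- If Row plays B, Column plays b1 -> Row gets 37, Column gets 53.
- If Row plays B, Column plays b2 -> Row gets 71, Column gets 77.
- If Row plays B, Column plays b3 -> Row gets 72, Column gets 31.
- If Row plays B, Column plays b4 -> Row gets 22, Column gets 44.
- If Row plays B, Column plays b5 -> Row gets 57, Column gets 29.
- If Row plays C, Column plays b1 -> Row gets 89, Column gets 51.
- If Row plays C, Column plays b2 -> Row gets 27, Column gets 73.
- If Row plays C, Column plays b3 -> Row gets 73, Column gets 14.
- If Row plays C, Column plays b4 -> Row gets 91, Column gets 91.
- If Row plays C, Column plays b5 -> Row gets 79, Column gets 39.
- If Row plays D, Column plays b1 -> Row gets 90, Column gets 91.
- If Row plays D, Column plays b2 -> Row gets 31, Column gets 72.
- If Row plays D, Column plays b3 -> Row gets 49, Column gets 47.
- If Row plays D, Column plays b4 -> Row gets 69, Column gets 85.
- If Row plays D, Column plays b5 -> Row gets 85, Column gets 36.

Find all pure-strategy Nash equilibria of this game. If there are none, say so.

For each strategy profile, look for a profitable unilateral deviation.
(A, b1): Row can switch to C (57 → 89). Not NE.
(A, b2): Row can switch to B (68 → 71). Not NE.
(A, b3): Row can switch to B (20 → 72). Not NE.
(A, b4): Row can switch to C (78 → 91). Not NE.
(A, b5): Row can switch to C (72 → 79). Not NE.
(B, b1): Row can switch to A (37 → 57). Not NE.
(B, b2): Row gets 71, best alternative 68; Column gets 77, best alternative 53. No profitable deviation — NE.
(B, b3): Row can switch to C (72 → 73). Not NE.
(B, b4): Row can switch to A (22 → 78). Not NE.
(C, b4): Row gets 91, best alternative 78; Column gets 91, best alternative 73. No profitable deviation — NE.
(D, b1): Row gets 90, best alternative 89; Column gets 91, best alternative 85. No profitable deviation — NE.
(The remaining 9 profiles each have a profitable deviation by the same check.)

The pure Nash equilibria are (B, b2) and (C, b4) and (D, b1).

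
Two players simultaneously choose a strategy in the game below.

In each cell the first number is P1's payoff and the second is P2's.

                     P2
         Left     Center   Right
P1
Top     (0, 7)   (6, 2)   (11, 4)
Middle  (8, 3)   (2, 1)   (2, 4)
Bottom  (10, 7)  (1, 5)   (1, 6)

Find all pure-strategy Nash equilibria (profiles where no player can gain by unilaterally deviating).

The unique pure-strategy Nash equilibrium is (Bottom, Left).

For each player, find the best response to each opponent profile; mutual best responses are the pure NE.
P1 against Left: payoffs 0, 8, 10 → best response Bottom.
P1 against Center: payoffs 6, 2, 1 → best response Top.
P1 against Right: payoffs 11, 2, 1 → best response Top.
P2 against Top: payoffs 7, 2, 4 → best response Left.
P2 against Middle: payoffs 3, 1, 4 → best response Right.
P2 against Bottom: payoffs 7, 5, 6 → best response Left.
Mutual best responses: (Bottom, Left).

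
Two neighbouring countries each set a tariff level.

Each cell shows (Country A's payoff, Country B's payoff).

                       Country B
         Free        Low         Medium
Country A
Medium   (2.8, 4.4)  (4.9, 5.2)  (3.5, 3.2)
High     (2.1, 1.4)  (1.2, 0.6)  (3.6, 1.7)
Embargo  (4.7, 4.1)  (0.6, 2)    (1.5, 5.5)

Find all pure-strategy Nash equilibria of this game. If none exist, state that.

Country A against Free: payoffs 2.8, 2.1, 4.7 → best response Embargo.
Country A against Low: payoffs 4.9, 1.2, 0.6 → best response Medium.
Country A against Medium: payoffs 3.5, 3.6, 1.5 → best response High.
Country B against Medium: payoffs 4.4, 5.2, 3.2 → best response Low.
Country B against High: payoffs 1.4, 0.6, 1.7 → best response Medium.
Country B against Embargo: payoffs 4.1, 2, 5.5 → best response Medium.
Mutual best responses: (Medium, Low); (High, Medium).

(Medium, Low) and (High, Medium)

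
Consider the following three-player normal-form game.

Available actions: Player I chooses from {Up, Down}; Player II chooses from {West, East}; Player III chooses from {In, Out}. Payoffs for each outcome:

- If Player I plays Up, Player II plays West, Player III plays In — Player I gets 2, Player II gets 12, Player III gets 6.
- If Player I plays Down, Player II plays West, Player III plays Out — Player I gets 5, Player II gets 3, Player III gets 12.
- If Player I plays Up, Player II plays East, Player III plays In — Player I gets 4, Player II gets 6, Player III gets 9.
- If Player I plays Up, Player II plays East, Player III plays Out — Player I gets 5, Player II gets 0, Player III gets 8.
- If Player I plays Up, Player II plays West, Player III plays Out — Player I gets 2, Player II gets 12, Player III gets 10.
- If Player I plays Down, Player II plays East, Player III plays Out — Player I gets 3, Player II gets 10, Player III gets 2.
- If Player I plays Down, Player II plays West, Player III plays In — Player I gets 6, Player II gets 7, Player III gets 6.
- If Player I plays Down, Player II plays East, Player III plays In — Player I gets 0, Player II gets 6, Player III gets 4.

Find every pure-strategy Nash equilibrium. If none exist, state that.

(Up, West, In): Player I can switch to Down (2 → 6). Not NE.
(Up, West, Out): Player I can switch to Down (2 → 5). Not NE.
(Up, East, In): Player II can switch to West (6 → 12). Not NE.
(Up, East, Out): Player II can switch to West (0 → 12). Not NE.
(Down, West, In): Player III can switch to Out (6 → 12). Not NE.
(Down, West, Out): Player II can switch to East (3 → 10). Not NE.
(Down, East, In): Player I can switch to Up (0 → 4). Not NE.
(Down, East, Out): Player I can switch to Up (3 → 5). Not NE.

none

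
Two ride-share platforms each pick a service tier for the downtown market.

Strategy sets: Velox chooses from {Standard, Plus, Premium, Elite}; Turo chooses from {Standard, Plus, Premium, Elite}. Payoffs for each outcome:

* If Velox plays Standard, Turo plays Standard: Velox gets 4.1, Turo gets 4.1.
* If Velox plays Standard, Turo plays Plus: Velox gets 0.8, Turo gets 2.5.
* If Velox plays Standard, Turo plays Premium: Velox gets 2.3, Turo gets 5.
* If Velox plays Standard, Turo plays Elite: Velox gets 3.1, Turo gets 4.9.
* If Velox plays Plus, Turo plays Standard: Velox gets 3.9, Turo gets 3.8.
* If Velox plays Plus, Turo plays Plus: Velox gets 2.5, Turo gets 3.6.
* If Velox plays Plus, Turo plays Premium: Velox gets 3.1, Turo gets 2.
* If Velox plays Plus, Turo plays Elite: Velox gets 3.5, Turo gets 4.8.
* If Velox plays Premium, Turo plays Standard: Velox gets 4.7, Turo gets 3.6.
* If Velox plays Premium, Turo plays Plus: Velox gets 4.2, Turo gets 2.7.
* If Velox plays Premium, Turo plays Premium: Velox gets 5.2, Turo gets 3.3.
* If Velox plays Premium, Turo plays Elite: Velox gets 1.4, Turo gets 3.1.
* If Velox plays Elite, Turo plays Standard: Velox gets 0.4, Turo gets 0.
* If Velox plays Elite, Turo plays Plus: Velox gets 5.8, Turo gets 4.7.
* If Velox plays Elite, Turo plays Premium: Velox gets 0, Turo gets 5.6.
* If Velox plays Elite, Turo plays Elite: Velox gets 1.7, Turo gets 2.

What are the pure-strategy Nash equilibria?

Velox against Standard: payoffs 4.1, 3.9, 4.7, 0.4 → best response Premium.
Velox against Plus: payoffs 0.8, 2.5, 4.2, 5.8 → best response Elite.
Velox against Premium: payoffs 2.3, 3.1, 5.2, 0 → best response Premium.
Velox against Elite: payoffs 3.1, 3.5, 1.4, 1.7 → best response Plus.
Turo against Standard: payoffs 4.1, 2.5, 5, 4.9 → best response Premium.
Turo against Plus: payoffs 3.8, 3.6, 2, 4.8 → best response Elite.
Turo against Premium: payoffs 3.6, 2.7, 3.3, 3.1 → best response Standard.
Turo against Elite: payoffs 0, 4.7, 5.6, 2 → best response Premium.
Mutual best responses: (Plus, Elite); (Premium, Standard).

Pure-strategy Nash equilibria: (Plus, Elite); (Premium, Standard)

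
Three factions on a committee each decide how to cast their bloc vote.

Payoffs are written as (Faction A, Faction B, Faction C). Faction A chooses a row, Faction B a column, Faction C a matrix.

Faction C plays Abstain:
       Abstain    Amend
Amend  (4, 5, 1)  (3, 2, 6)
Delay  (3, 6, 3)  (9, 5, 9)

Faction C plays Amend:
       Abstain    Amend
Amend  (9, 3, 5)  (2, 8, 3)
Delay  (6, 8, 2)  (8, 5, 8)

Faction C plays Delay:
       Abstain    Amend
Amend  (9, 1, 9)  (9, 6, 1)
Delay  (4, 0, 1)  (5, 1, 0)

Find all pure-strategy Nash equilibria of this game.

none

Faction A against (Abstain, Abstain): payoffs 4, 3 → best response Amend.
Faction A against (Abstain, Amend): payoffs 9, 6 → best response Amend.
Faction A against (Abstain, Delay): payoffs 9, 4 → best response Amend.
Faction A against (Amend, Abstain): payoffs 3, 9 → best response Delay.
Faction A against (Amend, Amend): payoffs 2, 8 → best response Delay.
Faction A against (Amend, Delay): payoffs 9, 5 → best response Amend.
Faction B against (Amend, Abstain): payoffs 5, 2 → best response Abstain.
Faction B against (Amend, Amend): payoffs 3, 8 → best response Amend.
Faction B against (Amend, Delay): payoffs 1, 6 → best response Amend.
Faction B against (Delay, Abstain): payoffs 6, 5 → best response Abstain.
Faction B against (Delay, Amend): payoffs 8, 5 → best response Abstain.
Faction B against (Delay, Delay): payoffs 0, 1 → best response Amend.
Faction C against (Amend, Abstain): payoffs 1, 5, 9 → best response Delay.
Faction C against (Amend, Amend): payoffs 6, 3, 1 → best response Abstain.
Faction C against (Delay, Abstain): payoffs 3, 2, 1 → best response Abstain.
Faction C against (Delay, Amend): payoffs 9, 8, 0 → best response Abstain.
No profile is a mutual best response for all players.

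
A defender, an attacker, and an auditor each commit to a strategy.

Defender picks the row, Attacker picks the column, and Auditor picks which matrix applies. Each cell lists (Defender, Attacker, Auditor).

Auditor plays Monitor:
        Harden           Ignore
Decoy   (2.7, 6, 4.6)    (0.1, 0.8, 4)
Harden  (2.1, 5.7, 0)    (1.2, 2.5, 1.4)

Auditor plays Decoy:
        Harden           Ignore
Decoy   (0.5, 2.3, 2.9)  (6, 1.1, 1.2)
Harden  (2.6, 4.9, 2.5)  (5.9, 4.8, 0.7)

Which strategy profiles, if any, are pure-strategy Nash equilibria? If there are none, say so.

Pure-strategy Nash equilibria: (Decoy, Harden, Monitor) and (Harden, Harden, Decoy)

Defender against (Harden, Monitor): payoffs 2.7, 2.1 → best response Decoy.
Defender against (Harden, Decoy): payoffs 0.5, 2.6 → best response Harden.
Defender against (Ignore, Monitor): payoffs 0.1, 1.2 → best response Harden.
Defender against (Ignore, Decoy): payoffs 6, 5.9 → best response Decoy.
Attacker against (Decoy, Monitor): payoffs 6, 0.8 → best response Harden.
Attacker against (Decoy, Decoy): payoffs 2.3, 1.1 → best response Harden.
Attacker against (Harden, Monitor): payoffs 5.7, 2.5 → best response Harden.
Attacker against (Harden, Decoy): payoffs 4.9, 4.8 → best response Harden.
Auditor against (Decoy, Harden): payoffs 4.6, 2.9 → best response Monitor.
Auditor against (Decoy, Ignore): payoffs 4, 1.2 → best response Monitor.
Auditor against (Harden, Harden): payoffs 0, 2.5 → best response Decoy.
Auditor against (Harden, Ignore): payoffs 1.4, 0.7 → best response Monitor.
Mutual best responses: (Decoy, Harden, Monitor); (Harden, Harden, Decoy).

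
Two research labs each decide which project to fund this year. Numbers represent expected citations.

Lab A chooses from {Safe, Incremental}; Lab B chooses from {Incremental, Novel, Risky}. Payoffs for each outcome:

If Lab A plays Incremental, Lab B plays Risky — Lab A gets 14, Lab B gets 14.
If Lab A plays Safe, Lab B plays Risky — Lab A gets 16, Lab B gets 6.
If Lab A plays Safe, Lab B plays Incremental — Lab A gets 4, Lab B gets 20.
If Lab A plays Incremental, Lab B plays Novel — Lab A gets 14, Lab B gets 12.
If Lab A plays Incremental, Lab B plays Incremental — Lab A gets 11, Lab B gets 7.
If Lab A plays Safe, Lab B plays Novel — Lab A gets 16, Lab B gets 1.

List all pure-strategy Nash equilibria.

No pure-strategy Nash equilibrium.

Lab A against Incremental: payoffs 4, 11 → best response Incremental.
Lab A against Novel: payoffs 16, 14 → best response Safe.
Lab A against Risky: payoffs 16, 14 → best response Safe.
Lab B against Safe: payoffs 20, 1, 6 → best response Incremental.
Lab B against Incremental: payoffs 7, 12, 14 → best response Risky.
No profile is a mutual best response for all players.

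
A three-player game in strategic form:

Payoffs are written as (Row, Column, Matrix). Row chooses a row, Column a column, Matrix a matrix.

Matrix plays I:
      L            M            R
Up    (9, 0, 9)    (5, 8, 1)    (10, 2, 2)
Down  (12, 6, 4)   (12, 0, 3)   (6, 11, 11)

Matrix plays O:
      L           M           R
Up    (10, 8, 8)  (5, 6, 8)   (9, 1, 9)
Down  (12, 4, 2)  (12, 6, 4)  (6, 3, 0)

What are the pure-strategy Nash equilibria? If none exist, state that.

(Up, L, I): Row can switch to Down (9 → 12). Not NE.
(Up, L, O): Row can switch to Down (10 → 12). Not NE.
(Up, M, I): Row can switch to Down (5 → 12). Not NE.
(Up, M, O): Row can switch to Down (5 → 12). Not NE.
(Up, R, I): Column can switch to M (2 → 8). Not NE.
(Up, R, O): Column can switch to L (1 → 8). Not NE.
(Down, L, I): Column can switch to R (6 → 11). Not NE.
(Down, L, O): Column can switch to M (4 → 6). Not NE.
(Down, M, I): Column can switch to L (0 → 6). Not NE.
(Down, M, O): Row gets 12, best alternative 5; Column gets 6, best alternative 4; Matrix gets 4, best alternative 3. No profitable deviation — NE.
(Down, R, I): Row can switch to Up (6 → 10). Not NE.
(Down, R, O): Row can switch to Up (6 → 9). Not NE.

(Down, M, O)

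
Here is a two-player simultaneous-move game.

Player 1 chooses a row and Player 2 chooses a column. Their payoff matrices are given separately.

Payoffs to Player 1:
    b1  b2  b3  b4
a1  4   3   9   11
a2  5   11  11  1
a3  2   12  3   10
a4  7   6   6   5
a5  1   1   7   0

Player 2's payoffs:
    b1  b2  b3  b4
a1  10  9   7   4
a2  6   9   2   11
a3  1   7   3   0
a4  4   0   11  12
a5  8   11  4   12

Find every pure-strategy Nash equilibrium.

The unique pure-strategy Nash equilibrium is (a3, b2).

(a1, b1): Player 1 can switch to a2 (4 → 5). Not NE.
(a1, b2): Player 1 can switch to a2 (3 → 11). Not NE.
(a1, b3): Player 1 can switch to a2 (9 → 11). Not NE.
(a1, b4): Player 2 can switch to b1 (4 → 10). Not NE.
(a2, b1): Player 1 can switch to a4 (5 → 7). Not NE.
(a2, b2): Player 1 can switch to a3 (11 → 12). Not NE.
(a2, b3): Player 2 can switch to b1 (2 → 6). Not NE.
(a2, b4): Player 1 can switch to a1 (1 → 11). Not NE.
(a3, b1): Player 1 can switch to a1 (2 → 4). Not NE.
(a3, b2): Player 1 gets 12, best alternative 11; Player 2 gets 7, best alternative 3. No profitable deviation — NE.
(a3, b3): Player 1 can switch to a1 (3 → 9). Not NE.
(The remaining 9 profiles each have a profitable deviation by the same check.)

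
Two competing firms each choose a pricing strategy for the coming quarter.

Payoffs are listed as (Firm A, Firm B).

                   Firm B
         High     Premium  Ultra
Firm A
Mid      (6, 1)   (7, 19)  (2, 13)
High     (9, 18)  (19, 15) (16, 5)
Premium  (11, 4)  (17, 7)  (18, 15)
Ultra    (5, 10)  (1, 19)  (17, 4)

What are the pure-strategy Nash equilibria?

Check each profile: it is a Nash equilibrium iff no player can strictly gain by switching unilaterally.
(Mid, High): Firm A can switch to High (6 → 9). Not NE.
(Mid, Premium): Firm A can switch to High (7 → 19). Not NE.
(Mid, Ultra): Firm A can switch to High (2 → 16). Not NE.
(High, High): Firm A can switch to Premium (9 → 11). Not NE.
(High, Premium): Firm B can switch to High (15 → 18). Not NE.
(High, Ultra): Firm A can switch to Premium (16 → 18). Not NE.
(Premium, High): Firm B can switch to Premium (4 → 7). Not NE.
(Premium, Premium): Firm A can switch to High (17 → 19). Not NE.
(Premium, Ultra): Firm A gets 18, best alternative 17; Firm B gets 15, best alternative 7. No profitable deviation — NE.
(Ultra, High): Firm A can switch to Mid (5 → 6). Not NE.
(Ultra, Premium): Firm A can switch to Mid (1 → 7). Not NE.
(The remaining 1 profile has a profitable deviation by the same check.)

Pure NE: (Premium, Ultra)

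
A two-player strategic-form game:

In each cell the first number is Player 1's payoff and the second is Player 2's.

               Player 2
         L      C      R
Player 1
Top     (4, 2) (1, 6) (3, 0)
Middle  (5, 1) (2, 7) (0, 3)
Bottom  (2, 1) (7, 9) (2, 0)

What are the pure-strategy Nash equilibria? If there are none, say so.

(Top, L): Player 1 can switch to Middle (4 → 5). Not NE.
(Top, C): Player 1 can switch to Middle (1 → 2). Not NE.
(Top, R): Player 2 can switch to L (0 → 2). Not NE.
(Middle, L): Player 2 can switch to C (1 → 7). Not NE.
(Middle, C): Player 1 can switch to Bottom (2 → 7). Not NE.
(Middle, R): Player 1 can switch to Top (0 → 3). Not NE.
(Bottom, C): Player 1 gets 7, best alternative 2; Player 2 gets 9, best alternative 1. No profitable deviation — NE.
(The remaining 2 profiles each have a profitable deviation by the same check.)

Pure NE: (Bottom, C)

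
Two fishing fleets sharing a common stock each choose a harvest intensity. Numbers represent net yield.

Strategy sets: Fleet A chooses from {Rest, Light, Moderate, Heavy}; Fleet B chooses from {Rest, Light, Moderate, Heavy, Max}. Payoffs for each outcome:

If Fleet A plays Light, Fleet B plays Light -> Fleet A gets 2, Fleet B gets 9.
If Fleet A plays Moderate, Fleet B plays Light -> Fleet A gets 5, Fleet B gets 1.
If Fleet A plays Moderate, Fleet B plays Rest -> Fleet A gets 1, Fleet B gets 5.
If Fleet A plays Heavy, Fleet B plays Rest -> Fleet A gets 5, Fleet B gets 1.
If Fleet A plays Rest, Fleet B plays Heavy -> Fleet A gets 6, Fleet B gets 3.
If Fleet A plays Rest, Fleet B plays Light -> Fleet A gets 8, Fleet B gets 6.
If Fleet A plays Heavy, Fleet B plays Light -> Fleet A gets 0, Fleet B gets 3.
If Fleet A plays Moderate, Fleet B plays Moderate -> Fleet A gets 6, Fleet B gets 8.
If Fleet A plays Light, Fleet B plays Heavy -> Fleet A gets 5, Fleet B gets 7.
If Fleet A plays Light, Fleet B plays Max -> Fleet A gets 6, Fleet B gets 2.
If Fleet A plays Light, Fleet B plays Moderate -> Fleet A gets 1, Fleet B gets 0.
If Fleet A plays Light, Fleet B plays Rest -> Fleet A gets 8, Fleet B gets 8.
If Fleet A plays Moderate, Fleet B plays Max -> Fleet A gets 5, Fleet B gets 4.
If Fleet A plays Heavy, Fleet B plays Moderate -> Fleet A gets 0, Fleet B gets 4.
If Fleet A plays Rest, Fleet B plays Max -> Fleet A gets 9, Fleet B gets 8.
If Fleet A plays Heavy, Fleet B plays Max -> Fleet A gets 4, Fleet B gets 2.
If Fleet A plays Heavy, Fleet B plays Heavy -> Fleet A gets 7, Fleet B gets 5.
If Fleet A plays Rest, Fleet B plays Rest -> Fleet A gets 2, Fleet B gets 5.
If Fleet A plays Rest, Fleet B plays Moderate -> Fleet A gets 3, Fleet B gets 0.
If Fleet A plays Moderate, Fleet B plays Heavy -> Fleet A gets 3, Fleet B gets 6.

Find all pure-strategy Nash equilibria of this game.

Pure-strategy Nash equilibria: (Rest, Max); (Moderate, Moderate); (Heavy, Heavy)

Fleet A against Rest: payoffs 2, 8, 1, 5 → best response Light.
Fleet A against Light: payoffs 8, 2, 5, 0 → best response Rest.
Fleet A against Moderate: payoffs 3, 1, 6, 0 → best response Moderate.
Fleet A against Heavy: payoffs 6, 5, 3, 7 → best response Heavy.
Fleet A against Max: payoffs 9, 6, 5, 4 → best response Rest.
Fleet B against Rest: payoffs 5, 6, 0, 3, 8 → best response Max.
Fleet B against Light: payoffs 8, 9, 0, 7, 2 → best response Light.
Fleet B against Moderate: payoffs 5, 1, 8, 6, 4 → best response Moderate.
Fleet B against Heavy: payoffs 1, 3, 4, 5, 2 → best response Heavy.
Mutual best responses: (Rest, Max); (Moderate, Moderate); (Heavy, Heavy).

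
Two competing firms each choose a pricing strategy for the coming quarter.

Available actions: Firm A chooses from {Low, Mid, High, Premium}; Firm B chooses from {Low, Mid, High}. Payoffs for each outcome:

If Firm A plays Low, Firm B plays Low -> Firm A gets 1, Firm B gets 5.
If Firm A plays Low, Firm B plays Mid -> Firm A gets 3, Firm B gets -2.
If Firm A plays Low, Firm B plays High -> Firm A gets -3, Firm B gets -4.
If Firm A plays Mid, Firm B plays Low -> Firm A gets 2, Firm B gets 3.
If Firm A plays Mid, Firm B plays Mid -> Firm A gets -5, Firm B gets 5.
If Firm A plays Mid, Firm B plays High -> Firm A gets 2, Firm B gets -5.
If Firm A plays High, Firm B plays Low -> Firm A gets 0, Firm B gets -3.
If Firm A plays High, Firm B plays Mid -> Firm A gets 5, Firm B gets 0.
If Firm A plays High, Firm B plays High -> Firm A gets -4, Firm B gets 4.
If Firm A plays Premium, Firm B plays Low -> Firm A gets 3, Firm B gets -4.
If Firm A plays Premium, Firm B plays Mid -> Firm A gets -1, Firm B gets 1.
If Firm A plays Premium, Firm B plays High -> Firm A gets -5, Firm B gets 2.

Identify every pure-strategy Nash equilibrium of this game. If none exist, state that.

This game has no pure Nash equilibrium.

Firm A against Low: payoffs 1, 2, 0, 3 → best response Premium.
Firm A against Mid: payoffs 3, -5, 5, -1 → best response High.
Firm A against High: payoffs -3, 2, -4, -5 → best response Mid.
Firm B against Low: payoffs 5, -2, -4 → best response Low.
Firm B against Mid: payoffs 3, 5, -5 → best response Mid.
Firm B against High: payoffs -3, 0, 4 → best response High.
Firm B against Premium: payoffs -4, 1, 2 → best response High.
No profile is a mutual best response for all players.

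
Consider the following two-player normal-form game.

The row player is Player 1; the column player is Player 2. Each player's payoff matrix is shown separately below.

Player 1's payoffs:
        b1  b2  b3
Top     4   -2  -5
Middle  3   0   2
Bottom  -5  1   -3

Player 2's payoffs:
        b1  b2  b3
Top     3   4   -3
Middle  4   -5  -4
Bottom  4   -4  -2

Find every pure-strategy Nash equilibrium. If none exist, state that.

Player 1 against b1: payoffs 4, 3, -5 → best response Top.
Player 1 against b2: payoffs -2, 0, 1 → best response Bottom.
Player 1 against b3: payoffs -5, 2, -3 → best response Middle.
Player 2 against Top: payoffs 3, 4, -3 → best response b2.
Player 2 against Middle: payoffs 4, -5, -4 → best response b1.
Player 2 against Bottom: payoffs 4, -4, -2 → best response b1.
No profile is a mutual best response for all players.

none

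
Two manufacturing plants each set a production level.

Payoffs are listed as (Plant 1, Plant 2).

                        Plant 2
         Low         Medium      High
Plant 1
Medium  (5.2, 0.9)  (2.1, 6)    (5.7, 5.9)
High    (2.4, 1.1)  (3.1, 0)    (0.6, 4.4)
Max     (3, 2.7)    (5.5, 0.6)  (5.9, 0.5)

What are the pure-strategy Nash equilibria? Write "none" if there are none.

(Medium, Low): Plant 2 can switch to Medium (0.9 → 6). Not NE.
(Medium, Medium): Plant 1 can switch to High (2.1 → 3.1). Not NE.
(Medium, High): Plant 1 can switch to Max (5.7 → 5.9). Not NE.
(High, Low): Plant 1 can switch to Medium (2.4 → 5.2). Not NE.
(High, Medium): Plant 1 can switch to Max (3.1 → 5.5). Not NE.
(High, High): Plant 1 can switch to Medium (0.6 → 5.7). Not NE.
(Max, Low): Plant 1 can switch to Medium (3 → 5.2). Not NE.
(Max, Medium): Plant 2 can switch to Low (0.6 → 2.7). Not NE.
(Max, High): Plant 2 can switch to Low (0.5 → 2.7). Not NE.

No pure-strategy Nash equilibrium.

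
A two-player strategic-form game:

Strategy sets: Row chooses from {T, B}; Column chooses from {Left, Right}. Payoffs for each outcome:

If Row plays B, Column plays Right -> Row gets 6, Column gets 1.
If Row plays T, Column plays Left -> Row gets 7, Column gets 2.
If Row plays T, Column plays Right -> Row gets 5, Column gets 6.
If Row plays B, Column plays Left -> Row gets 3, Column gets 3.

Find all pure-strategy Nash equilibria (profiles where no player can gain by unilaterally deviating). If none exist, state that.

There is no pure-strategy Nash equilibrium.

For each strategy profile, look for a profitable unilateral deviation.
(T, Left): Column can switch to Right (2 → 6). Not NE.
(T, Right): Row can switch to B (5 → 6). Not NE.
(B, Left): Row can switch to T (3 → 7). Not NE.
(B, Right): Column can switch to Left (1 → 3). Not NE.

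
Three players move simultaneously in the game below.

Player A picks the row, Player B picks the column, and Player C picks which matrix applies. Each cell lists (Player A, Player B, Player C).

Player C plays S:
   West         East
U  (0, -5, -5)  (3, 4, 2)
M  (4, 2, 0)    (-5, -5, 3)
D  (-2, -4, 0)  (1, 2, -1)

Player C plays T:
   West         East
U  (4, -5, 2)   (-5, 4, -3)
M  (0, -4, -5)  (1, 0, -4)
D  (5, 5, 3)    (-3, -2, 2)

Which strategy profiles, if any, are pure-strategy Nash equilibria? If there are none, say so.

For each player, find the best response to each opponent profile; mutual best responses are the pure NE.
Player A against (West, S): payoffs 0, 4, -2 → best response M.
Player A against (West, T): payoffs 4, 0, 5 → best response D.
Player A against (East, S): payoffs 3, -5, 1 → best response U.
Player A against (East, T): payoffs -5, 1, -3 → best response M.
Player B against (U, S): payoffs -5, 4 → best response East.
Player B against (U, T): payoffs -5, 4 → best response East.
Player B against (M, S): payoffs 2, -5 → best response West.
Player B against (M, T): payoffs -4, 0 → best response East.
Player B against (D, S): payoffs -4, 2 → best response East.
Player B against (D, T): payoffs 5, -2 → best response West.
Player C against (U, West): payoffs -5, 2 → best response T.
Player C against (U, East): payoffs 2, -3 → best response S.
Player C against (M, West): payoffs 0, -5 → best response S.
Player C against (M, East): payoffs 3, -4 → best response S.
Player C against (D, West): payoffs 0, 3 → best response T.
Player C against (D, East): payoffs -1, 2 → best response T.
Mutual best responses: (U, East, S); (M, West, S); (D, West, T).

Pure-strategy Nash equilibria: (U, East, S); (M, West, S); (D, West, T)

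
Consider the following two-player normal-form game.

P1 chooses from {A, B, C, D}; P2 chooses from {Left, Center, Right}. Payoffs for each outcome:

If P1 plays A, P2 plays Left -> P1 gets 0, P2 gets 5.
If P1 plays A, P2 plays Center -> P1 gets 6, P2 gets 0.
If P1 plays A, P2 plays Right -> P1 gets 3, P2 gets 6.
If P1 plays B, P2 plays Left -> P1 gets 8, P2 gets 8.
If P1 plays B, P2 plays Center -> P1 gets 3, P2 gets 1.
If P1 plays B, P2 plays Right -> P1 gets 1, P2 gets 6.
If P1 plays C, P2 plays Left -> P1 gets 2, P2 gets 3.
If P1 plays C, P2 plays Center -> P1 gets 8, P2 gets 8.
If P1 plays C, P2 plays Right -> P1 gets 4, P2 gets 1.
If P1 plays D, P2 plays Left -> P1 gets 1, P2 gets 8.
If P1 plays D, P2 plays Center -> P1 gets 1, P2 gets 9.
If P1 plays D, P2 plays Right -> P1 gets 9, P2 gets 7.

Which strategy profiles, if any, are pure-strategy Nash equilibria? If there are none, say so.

(A, Left): P1 can switch to B (0 → 8). Not NE.
(A, Center): P1 can switch to C (6 → 8). Not NE.
(A, Right): P1 can switch to C (3 → 4). Not NE.
(B, Left): P1 gets 8, best alternative 2; P2 gets 8, best alternative 6. No profitable deviation — NE.
(B, Center): P1 can switch to A (3 → 6). Not NE.
(B, Right): P1 can switch to A (1 → 3). Not NE.
(C, Left): P1 can switch to B (2 → 8). Not NE.
(C, Center): P1 gets 8, best alternative 6; P2 gets 8, best alternative 3. No profitable deviation — NE.
(C, Right): P1 can switch to D (4 → 9). Not NE.
(D, Left): P1 can switch to B (1 → 8). Not NE.
(The remaining 2 profiles each have a profitable deviation by the same check.)

The pure Nash equilibria are (B, Left); (C, Center).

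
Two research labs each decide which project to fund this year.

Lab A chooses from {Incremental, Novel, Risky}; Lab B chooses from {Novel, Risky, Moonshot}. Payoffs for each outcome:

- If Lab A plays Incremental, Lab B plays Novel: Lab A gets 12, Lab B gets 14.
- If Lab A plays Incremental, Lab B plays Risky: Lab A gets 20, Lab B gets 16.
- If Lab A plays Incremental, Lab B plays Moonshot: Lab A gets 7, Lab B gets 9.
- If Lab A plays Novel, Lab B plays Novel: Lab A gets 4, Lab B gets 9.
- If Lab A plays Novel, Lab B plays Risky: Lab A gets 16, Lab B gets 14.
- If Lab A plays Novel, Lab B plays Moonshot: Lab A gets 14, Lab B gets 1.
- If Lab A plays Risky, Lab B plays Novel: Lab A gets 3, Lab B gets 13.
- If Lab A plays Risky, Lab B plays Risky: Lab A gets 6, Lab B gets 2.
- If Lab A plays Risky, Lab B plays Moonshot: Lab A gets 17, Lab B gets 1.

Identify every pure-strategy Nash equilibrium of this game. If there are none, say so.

For each player, find the best response to each opponent profile; mutual best responses are the pure NE.
Lab A against Novel: payoffs 12, 4, 3 → best response Incremental.
Lab A against Risky: payoffs 20, 16, 6 → best response Incremental.
Lab A against Moonshot: payoffs 7, 14, 17 → best response Risky.
Lab B against Incremental: payoffs 14, 16, 9 → best response Risky.
Lab B against Novel: payoffs 9, 14, 1 → best response Risky.
Lab B against Risky: payoffs 13, 2, 1 → best response Novel.
Mutual best responses: (Incremental, Risky).

(Incremental, Risky)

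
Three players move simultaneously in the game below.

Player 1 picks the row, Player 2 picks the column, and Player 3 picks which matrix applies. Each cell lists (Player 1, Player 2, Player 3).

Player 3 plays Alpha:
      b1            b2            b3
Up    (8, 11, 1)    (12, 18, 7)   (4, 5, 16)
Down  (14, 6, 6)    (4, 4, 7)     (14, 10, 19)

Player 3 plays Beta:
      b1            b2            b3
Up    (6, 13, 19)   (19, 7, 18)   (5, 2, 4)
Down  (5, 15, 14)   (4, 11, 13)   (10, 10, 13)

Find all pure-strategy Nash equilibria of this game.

Check each profile: it is a Nash equilibrium iff no player can strictly gain by switching unilaterally.
(Up, b1, Alpha): Player 1 can switch to Down (8 → 14). Not NE.
(Up, b1, Beta): Player 1 gets 6, best alternative 5; Player 2 gets 13, best alternative 7; Player 3 gets 19, best alternative 1. No profitable deviation — NE.
(Up, b2, Alpha): Player 3 can switch to Beta (7 → 18). Not NE.
(Up, b2, Beta): Player 2 can switch to b1 (7 → 13). Not NE.
(Up, b3, Alpha): Player 1 can switch to Down (4 → 14). Not NE.
(Up, b3, Beta): Player 1 can switch to Down (5 → 10). Not NE.
(Down, b1, Alpha): Player 2 can switch to b3 (6 → 10). Not NE.
(Down, b3, Alpha): Player 1 gets 14, best alternative 4; Player 2 gets 10, best alternative 6; Player 3 gets 19, best alternative 13. No profitable deviation — NE.
(The remaining 4 profiles each have a profitable deviation by the same check.)

(Up, b1, Beta), (Down, b3, Alpha)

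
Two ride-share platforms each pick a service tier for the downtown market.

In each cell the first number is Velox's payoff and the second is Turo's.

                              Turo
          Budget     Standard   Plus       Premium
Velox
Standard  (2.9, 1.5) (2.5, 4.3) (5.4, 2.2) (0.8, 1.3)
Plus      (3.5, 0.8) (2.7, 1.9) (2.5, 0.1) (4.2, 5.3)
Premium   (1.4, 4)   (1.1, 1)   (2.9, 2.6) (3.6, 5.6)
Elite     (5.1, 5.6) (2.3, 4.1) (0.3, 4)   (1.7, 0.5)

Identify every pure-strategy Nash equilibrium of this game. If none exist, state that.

Mark each player's best response to every combination of opponents' strategies; a profile where every player is best-responding is a pure Nash equilibrium.
Velox against Budget: payoffs 2.9, 3.5, 1.4, 5.1 → best response Elite.
Velox against Standard: payoffs 2.5, 2.7, 1.1, 2.3 → best response Plus.
Velox against Plus: payoffs 5.4, 2.5, 2.9, 0.3 → best response Standard.
Velox against Premium: payoffs 0.8, 4.2, 3.6, 1.7 → best response Plus.
Turo against Standard: payoffs 1.5, 4.3, 2.2, 1.3 → best response Standard.
Turo against Plus: payoffs 0.8, 1.9, 0.1, 5.3 → best response Premium.
Turo against Premium: payoffs 4, 1, 2.6, 5.6 → best response Premium.
Turo against Elite: payoffs 5.6, 4.1, 4, 0.5 → best response Budget.
Mutual best responses: (Plus, Premium); (Elite, Budget).

(Plus, Premium) and (Elite, Budget)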